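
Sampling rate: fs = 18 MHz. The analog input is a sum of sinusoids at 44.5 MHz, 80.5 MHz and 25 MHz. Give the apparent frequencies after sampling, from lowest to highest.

fs/2 = 9 MHz.
44.5 MHz mod fs = 8.5 MHz.
8.5 MHz ≤ fs/2 = 9 MHz, appears at 8.5 MHz.
80.5 MHz mod fs = 8.5 MHz.
8.5 MHz ≤ fs/2 = 9 MHz, appears at 8.5 MHz.
25 MHz mod fs = 7 MHz.
7 MHz ≤ fs/2 = 9 MHz, appears at 7 MHz.
Distinct values: {7 MHz, 8.5 MHz}.

7 MHz, 8.5 MHz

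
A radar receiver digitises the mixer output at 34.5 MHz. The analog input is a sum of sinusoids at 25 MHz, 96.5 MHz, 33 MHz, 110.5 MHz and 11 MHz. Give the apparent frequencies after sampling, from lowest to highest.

1.5 MHz, 7 MHz, 9.5 MHz, 11 MHz

fs/2 = 17.25 MHz.
25 MHz > fs/2 = 17.25 MHz, folds to fs − 25 MHz = 9.5 MHz.
96.5 MHz mod fs = 27.5 MHz.
27.5 MHz > fs/2 = 17.25 MHz, folds to fs − 27.5 MHz = 7 MHz.
33 MHz > fs/2 = 17.25 MHz, folds to fs − 33 MHz = 1.5 MHz.
110.5 MHz mod fs = 7 MHz.
7 MHz ≤ fs/2 = 17.25 MHz, appears at 7 MHz.
11 MHz ≤ fs/2 = 17.25 MHz, passes unchanged.
Distinct values: {1.5 MHz, 7 MHz, 9.5 MHz, 11 MHz}.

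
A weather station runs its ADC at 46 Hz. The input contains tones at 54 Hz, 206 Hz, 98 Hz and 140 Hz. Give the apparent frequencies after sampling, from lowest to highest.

2 Hz, 6 Hz, 8 Hz, 22 Hz

fs/2 = 23 Hz.
54 Hz mod fs = 8 Hz.
8 Hz ≤ fs/2 = 23 Hz, appears at 8 Hz.
206 Hz mod fs = 22 Hz.
22 Hz ≤ fs/2 = 23 Hz, appears at 22 Hz.
98 Hz mod fs = 6 Hz.
6 Hz ≤ fs/2 = 23 Hz, appears at 6 Hz.
140 Hz mod fs = 2 Hz.
2 Hz ≤ fs/2 = 23 Hz, appears at 2 Hz.
Distinct values: {2 Hz, 6 Hz, 8 Hz, 22 Hz}.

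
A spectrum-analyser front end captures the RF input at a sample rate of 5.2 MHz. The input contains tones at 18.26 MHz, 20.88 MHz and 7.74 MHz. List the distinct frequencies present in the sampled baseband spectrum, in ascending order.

0.08 MHz, 2.54 MHz

fs/2 = 2.6 MHz.
18.26 MHz mod fs = 2.66 MHz.
2.66 MHz > fs/2 = 2.6 MHz, folds to fs − 2.66 MHz = 2.54 MHz.
20.88 MHz mod fs = 0.08 MHz.
0.08 MHz ≤ fs/2 = 2.6 MHz, appears at 0.08 MHz.
7.74 MHz mod fs = 2.54 MHz.
2.54 MHz ≤ fs/2 = 2.6 MHz, appears at 2.54 MHz.
Distinct values: {0.08 MHz, 2.54 MHz}.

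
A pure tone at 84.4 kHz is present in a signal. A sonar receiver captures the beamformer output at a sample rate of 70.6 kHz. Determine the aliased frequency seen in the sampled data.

84.4 kHz mod fs = 13.8 kHz.
13.8 kHz ≤ fs/2 = 35.3 kHz, appears at 13.8 kHz.

13.8 kHz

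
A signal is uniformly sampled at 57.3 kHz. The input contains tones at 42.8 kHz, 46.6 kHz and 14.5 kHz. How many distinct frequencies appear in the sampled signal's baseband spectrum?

fs/2 = 28.65 kHz.
42.8 kHz > fs/2 = 28.65 kHz, folds to fs − 42.8 kHz = 14.5 kHz.
46.6 kHz > fs/2 = 28.65 kHz, folds to fs − 46.6 kHz = 10.7 kHz.
14.5 kHz ≤ fs/2 = 28.65 kHz, passes unchanged.
Distinct values: {10.7 kHz, 14.5 kHz} → 2.

2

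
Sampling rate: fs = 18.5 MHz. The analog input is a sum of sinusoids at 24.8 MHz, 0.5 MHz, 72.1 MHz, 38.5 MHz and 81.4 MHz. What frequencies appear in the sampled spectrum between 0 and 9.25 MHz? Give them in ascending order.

fs/2 = 9.25 MHz.
24.8 MHz mod fs = 6.3 MHz.
6.3 MHz ≤ fs/2 = 9.25 MHz, appears at 6.3 MHz.
0.5 MHz ≤ fs/2 = 9.25 MHz, passes unchanged.
72.1 MHz mod fs = 16.6 MHz.
16.6 MHz > fs/2 = 9.25 MHz, folds to fs − 16.6 MHz = 1.9 MHz.
38.5 MHz mod fs = 1.5 MHz.
1.5 MHz ≤ fs/2 = 9.25 MHz, appears at 1.5 MHz.
81.4 MHz mod fs = 7.4 MHz.
7.4 MHz ≤ fs/2 = 9.25 MHz, appears at 7.4 MHz.
Distinct values: {0.5 MHz, 1.5 MHz, 1.9 MHz, 6.3 MHz, 7.4 MHz}.

0.5 MHz, 1.5 MHz, 1.9 MHz, 6.3 MHz, 7.4 MHz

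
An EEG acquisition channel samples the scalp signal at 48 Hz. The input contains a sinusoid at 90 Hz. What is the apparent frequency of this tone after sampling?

90 Hz mod fs = 42 Hz.
42 Hz > fs/2 = 24 Hz, folds to fs − 42 Hz = 6 Hz.

6 Hz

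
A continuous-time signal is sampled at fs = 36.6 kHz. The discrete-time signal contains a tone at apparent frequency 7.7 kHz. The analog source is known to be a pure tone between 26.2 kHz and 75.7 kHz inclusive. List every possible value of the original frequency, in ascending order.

Frequencies that alias to 7.7 kHz are k·fs ± 7.7 kHz for integer k ≥ 0.
k=0: 7.7 kHz.
k=1: 28.9 kHz, 44.3 kHz.
k=2: 65.5 kHz, 80.9 kHz.
k=3: 102.1 kHz, 117.5 kHz.
Within [26.2 kHz, 75.7 kHz]: 28.9 kHz, 44.3 kHz, 65.5 kHz.

28.9 kHz, 44.3 kHz, 65.5 kHz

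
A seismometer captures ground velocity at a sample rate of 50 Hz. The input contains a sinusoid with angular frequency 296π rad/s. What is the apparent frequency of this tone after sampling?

ω = 296π rad/s → f = ω/(2π) = 148 Hz.
148 Hz mod fs = 48 Hz.
48 Hz > fs/2 = 25 Hz, folds to fs − 48 Hz = 2 Hz.

2 Hz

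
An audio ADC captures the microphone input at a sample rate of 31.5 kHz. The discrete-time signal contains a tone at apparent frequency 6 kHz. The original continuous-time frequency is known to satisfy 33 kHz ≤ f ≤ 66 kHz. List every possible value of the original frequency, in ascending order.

Frequencies that alias to 6 kHz are k·fs ± 6 kHz for integer k ≥ 0.
k=0: 6 kHz.
k=1: 25.5 kHz, 37.5 kHz.
k=2: 57 kHz, 69 kHz.
k=3: 88.5 kHz, 100.5 kHz.
Within [33 kHz, 66 kHz]: 37.5 kHz, 57 kHz.

37.5 kHz, 57 kHz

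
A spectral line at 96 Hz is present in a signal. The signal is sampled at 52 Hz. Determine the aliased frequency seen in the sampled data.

96 Hz mod fs = 44 Hz.
44 Hz > fs/2 = 26 Hz, folds to fs − 44 Hz = 8 Hz.

8 Hz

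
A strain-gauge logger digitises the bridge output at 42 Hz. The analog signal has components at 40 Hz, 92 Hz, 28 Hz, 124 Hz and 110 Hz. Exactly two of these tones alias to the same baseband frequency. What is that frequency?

2 Hz

fs/2 = 21 Hz.
40 Hz > fs/2 = 21 Hz, folds to fs − 40 Hz = 2 Hz.
92 Hz mod fs = 8 Hz.
8 Hz ≤ fs/2 = 21 Hz, appears at 8 Hz.
28 Hz > fs/2 = 21 Hz, folds to fs − 28 Hz = 14 Hz.
124 Hz mod fs = 40 Hz.
40 Hz > fs/2 = 21 Hz, folds to fs − 40 Hz = 2 Hz.
110 Hz mod fs = 26 Hz.
26 Hz > fs/2 = 21 Hz, folds to fs − 26 Hz = 16 Hz.
40 Hz and 124 Hz both map to 2 Hz.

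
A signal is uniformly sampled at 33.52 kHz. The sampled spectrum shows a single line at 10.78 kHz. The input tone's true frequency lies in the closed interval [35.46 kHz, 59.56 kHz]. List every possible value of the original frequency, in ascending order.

Frequencies that alias to 10.78 kHz are k·fs ± 10.78 kHz for integer k ≥ 0.
k=0: 10.78 kHz.
k=1: 22.74 kHz, 44.3 kHz.
k=2: 56.26 kHz, 77.82 kHz.
k=3: 89.78 kHz, 111.34 kHz.
Within [35.46 kHz, 59.56 kHz]: 44.3 kHz, 56.26 kHz.

44.3 kHz, 56.26 kHz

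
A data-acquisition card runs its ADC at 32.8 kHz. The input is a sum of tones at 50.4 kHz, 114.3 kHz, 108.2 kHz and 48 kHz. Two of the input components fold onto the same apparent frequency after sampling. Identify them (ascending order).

fs/2 = 16.4 kHz.
50.4 kHz mod fs = 17.6 kHz.
17.6 kHz > fs/2 = 16.4 kHz, folds to fs − 17.6 kHz = 15.2 kHz.
114.3 kHz mod fs = 15.9 kHz.
15.9 kHz ≤ fs/2 = 16.4 kHz, appears at 15.9 kHz.
108.2 kHz mod fs = 9.8 kHz.
9.8 kHz ≤ fs/2 = 16.4 kHz, appears at 9.8 kHz.
48 kHz mod fs = 15.2 kHz.
15.2 kHz ≤ fs/2 = 16.4 kHz, appears at 15.2 kHz.
48 kHz and 50.4 kHz both map to 15.2 kHz.

48 kHz, 50.4 kHz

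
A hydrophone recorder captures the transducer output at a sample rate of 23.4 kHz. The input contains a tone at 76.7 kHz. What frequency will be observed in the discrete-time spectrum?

76.7 kHz mod fs = 6.5 kHz.
6.5 kHz ≤ fs/2 = 11.7 kHz, appears at 6.5 kHz.

6.5 kHz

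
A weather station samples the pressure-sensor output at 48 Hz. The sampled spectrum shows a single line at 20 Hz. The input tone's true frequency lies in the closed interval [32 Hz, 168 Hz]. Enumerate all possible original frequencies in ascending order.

Frequencies that alias to 20 Hz are k·fs ± 20 Hz for integer k ≥ 0.
k=0: 20 Hz.
k=1: 28 Hz, 68 Hz.
k=2: 76 Hz, 116 Hz.
k=3: 124 Hz, 164 Hz.
k=4: 172 Hz, 212 Hz.
Within [32 Hz, 168 Hz]: 68 Hz, 76 Hz, 116 Hz, 124 Hz, 164 Hz.

68 Hz, 76 Hz, 116 Hz, 124 Hz, 164 Hz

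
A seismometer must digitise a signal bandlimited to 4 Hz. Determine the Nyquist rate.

8 Hz

Nyquist rate = 2 × 4 Hz = 8 Hz.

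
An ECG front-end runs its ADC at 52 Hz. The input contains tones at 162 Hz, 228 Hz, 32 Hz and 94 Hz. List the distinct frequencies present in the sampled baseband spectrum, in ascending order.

fs/2 = 26 Hz.
162 Hz mod fs = 6 Hz.
6 Hz ≤ fs/2 = 26 Hz, appears at 6 Hz.
228 Hz mod fs = 20 Hz.
20 Hz ≤ fs/2 = 26 Hz, appears at 20 Hz.
32 Hz > fs/2 = 26 Hz, folds to fs − 32 Hz = 20 Hz.
94 Hz mod fs = 42 Hz.
42 Hz > fs/2 = 26 Hz, folds to fs − 42 Hz = 10 Hz.
Distinct values: {6 Hz, 10 Hz, 20 Hz}.

6 Hz, 10 Hz, 20 Hz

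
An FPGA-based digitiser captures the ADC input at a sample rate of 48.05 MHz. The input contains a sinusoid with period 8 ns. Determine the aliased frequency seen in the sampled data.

19.15 MHz

T = 8 ns → f = 1/T = 125 MHz.
125 MHz mod fs = 28.9 MHz.
28.9 MHz > fs/2 = 24.025 MHz, folds to fs − 28.9 MHz = 19.15 MHz.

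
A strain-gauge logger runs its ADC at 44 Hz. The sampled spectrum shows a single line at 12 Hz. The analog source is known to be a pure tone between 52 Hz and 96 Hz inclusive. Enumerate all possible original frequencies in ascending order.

Frequencies that alias to 12 Hz are k·fs ± 12 Hz for integer k ≥ 0.
k=0: 12 Hz.
k=1: 32 Hz, 56 Hz.
k=2: 76 Hz, 100 Hz.
k=3: 120 Hz, 144 Hz.
Within [52 Hz, 96 Hz]: 56 Hz, 76 Hz.

56 Hz, 76 Hz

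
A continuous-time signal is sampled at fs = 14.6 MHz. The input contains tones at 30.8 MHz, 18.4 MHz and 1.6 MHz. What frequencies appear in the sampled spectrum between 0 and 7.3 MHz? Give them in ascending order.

1.6 MHz, 3.8 MHz

fs/2 = 7.3 MHz.
30.8 MHz mod fs = 1.6 MHz.
1.6 MHz ≤ fs/2 = 7.3 MHz, appears at 1.6 MHz.
18.4 MHz mod fs = 3.8 MHz.
3.8 MHz ≤ fs/2 = 7.3 MHz, appears at 3.8 MHz.
1.6 MHz ≤ fs/2 = 7.3 MHz, passes unchanged.
Distinct values: {1.6 MHz, 3.8 MHz}.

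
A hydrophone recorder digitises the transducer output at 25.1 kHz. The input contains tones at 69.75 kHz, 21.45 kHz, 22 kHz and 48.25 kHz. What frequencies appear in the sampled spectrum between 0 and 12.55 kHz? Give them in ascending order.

fs/2 = 12.55 kHz.
69.75 kHz mod fs = 19.55 kHz.
19.55 kHz > fs/2 = 12.55 kHz, folds to fs − 19.55 kHz = 5.55 kHz.
21.45 kHz > fs/2 = 12.55 kHz, folds to fs − 21.45 kHz = 3.65 kHz.
22 kHz > fs/2 = 12.55 kHz, folds to fs − 22 kHz = 3.1 kHz.
48.25 kHz mod fs = 23.15 kHz.
23.15 kHz > fs/2 = 12.55 kHz, folds to fs − 23.15 kHz = 1.95 kHz.
Distinct values: {1.95 kHz, 3.1 kHz, 3.65 kHz, 5.55 kHz}.

1.95 kHz, 3.1 kHz, 3.65 kHz, 5.55 kHz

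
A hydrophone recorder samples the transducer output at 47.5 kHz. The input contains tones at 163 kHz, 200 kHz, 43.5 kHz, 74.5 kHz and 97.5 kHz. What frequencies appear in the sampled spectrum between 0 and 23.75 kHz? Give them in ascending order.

2.5 kHz, 4 kHz, 10 kHz, 20.5 kHz

fs/2 = 23.75 kHz.
163 kHz mod fs = 20.5 kHz.
20.5 kHz ≤ fs/2 = 23.75 kHz, appears at 20.5 kHz.
200 kHz mod fs = 10 kHz.
10 kHz ≤ fs/2 = 23.75 kHz, appears at 10 kHz.
43.5 kHz > fs/2 = 23.75 kHz, folds to fs − 43.5 kHz = 4 kHz.
74.5 kHz mod fs = 27 kHz.
27 kHz > fs/2 = 23.75 kHz, folds to fs − 27 kHz = 20.5 kHz.
97.5 kHz mod fs = 2.5 kHz.
2.5 kHz ≤ fs/2 = 23.75 kHz, appears at 2.5 kHz.
Distinct values: {2.5 kHz, 4 kHz, 10 kHz, 20.5 kHz}.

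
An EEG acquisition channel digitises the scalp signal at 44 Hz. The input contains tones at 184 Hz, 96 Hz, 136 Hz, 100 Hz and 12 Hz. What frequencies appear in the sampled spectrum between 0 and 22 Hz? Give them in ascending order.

fs/2 = 22 Hz.
184 Hz mod fs = 8 Hz.
8 Hz ≤ fs/2 = 22 Hz, appears at 8 Hz.
96 Hz mod fs = 8 Hz.
8 Hz ≤ fs/2 = 22 Hz, appears at 8 Hz.
136 Hz mod fs = 4 Hz.
4 Hz ≤ fs/2 = 22 Hz, appears at 4 Hz.
100 Hz mod fs = 12 Hz.
12 Hz ≤ fs/2 = 22 Hz, appears at 12 Hz.
12 Hz ≤ fs/2 = 22 Hz, passes unchanged.
Distinct values: {4 Hz, 8 Hz, 12 Hz}.

4 Hz, 8 Hz, 12 Hz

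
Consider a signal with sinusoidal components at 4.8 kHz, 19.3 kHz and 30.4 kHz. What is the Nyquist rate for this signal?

60.8 kHz

Highest-frequency component: 30.4 kHz.
Nyquist rate = 2 × 30.4 kHz = 60.8 kHz.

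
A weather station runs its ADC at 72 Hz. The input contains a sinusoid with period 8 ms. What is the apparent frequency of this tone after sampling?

T = 8 ms → f = 1/T = 125 Hz.
125 Hz mod fs = 53 Hz.
53 Hz > fs/2 = 36 Hz, folds to fs − 53 Hz = 19 Hz.

19 Hz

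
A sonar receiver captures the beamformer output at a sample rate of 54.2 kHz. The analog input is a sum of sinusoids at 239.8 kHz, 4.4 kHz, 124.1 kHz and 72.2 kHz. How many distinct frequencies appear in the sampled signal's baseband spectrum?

4

fs/2 = 27.1 kHz.
239.8 kHz mod fs = 23 kHz.
23 kHz ≤ fs/2 = 27.1 kHz, appears at 23 kHz.
4.4 kHz ≤ fs/2 = 27.1 kHz, passes unchanged.
124.1 kHz mod fs = 15.7 kHz.
15.7 kHz ≤ fs/2 = 27.1 kHz, appears at 15.7 kHz.
72.2 kHz mod fs = 18 kHz.
18 kHz ≤ fs/2 = 27.1 kHz, appears at 18 kHz.
Distinct values: {4.4 kHz, 15.7 kHz, 18 kHz, 23 kHz} → 4.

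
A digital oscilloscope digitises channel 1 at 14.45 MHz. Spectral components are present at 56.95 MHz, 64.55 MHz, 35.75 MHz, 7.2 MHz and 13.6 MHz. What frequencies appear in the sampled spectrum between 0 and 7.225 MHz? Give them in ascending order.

0.85 MHz, 6.75 MHz, 6.85 MHz, 7.2 MHz

fs/2 = 7.225 MHz.
56.95 MHz mod fs = 13.6 MHz.
13.6 MHz > fs/2 = 7.225 MHz, folds to fs − 13.6 MHz = 0.85 MHz.
64.55 MHz mod fs = 6.75 MHz.
6.75 MHz ≤ fs/2 = 7.225 MHz, appears at 6.75 MHz.
35.75 MHz mod fs = 6.85 MHz.
6.85 MHz ≤ fs/2 = 7.225 MHz, appears at 6.85 MHz.
7.2 MHz ≤ fs/2 = 7.225 MHz, passes unchanged.
13.6 MHz > fs/2 = 7.225 MHz, folds to fs − 13.6 MHz = 0.85 MHz.
Distinct values: {0.85 MHz, 6.75 MHz, 6.85 MHz, 7.2 MHz}.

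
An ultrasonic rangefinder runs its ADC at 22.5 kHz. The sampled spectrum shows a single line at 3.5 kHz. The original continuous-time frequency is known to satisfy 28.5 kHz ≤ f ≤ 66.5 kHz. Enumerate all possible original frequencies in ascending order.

41.5 kHz, 48.5 kHz, 64 kHz

Frequencies that alias to 3.5 kHz are k·fs ± 3.5 kHz for integer k ≥ 0.
k=0: 3.5 kHz.
k=1: 19 kHz, 26 kHz.
k=2: 41.5 kHz, 48.5 kHz.
k=3: 64 kHz, 71 kHz.
k=4: 86.5 kHz, 93.5 kHz.
Within [28.5 kHz, 66.5 kHz]: 41.5 kHz, 48.5 kHz, 64 kHz.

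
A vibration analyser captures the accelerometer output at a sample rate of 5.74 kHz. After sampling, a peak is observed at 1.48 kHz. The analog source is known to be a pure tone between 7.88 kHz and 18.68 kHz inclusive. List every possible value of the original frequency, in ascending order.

Frequencies that alias to 1.48 kHz are k·fs ± 1.48 kHz for integer k ≥ 0.
k=0: 1.48 kHz.
k=1: 4.26 kHz, 7.22 kHz.
k=2: 10 kHz, 12.96 kHz.
k=3: 15.74 kHz, 18.7 kHz.
k=4: 21.48 kHz, 24.44 kHz.
Within [7.88 kHz, 18.68 kHz]: 10 kHz, 12.96 kHz, 15.74 kHz.

10 kHz, 12.96 kHz, 15.74 kHz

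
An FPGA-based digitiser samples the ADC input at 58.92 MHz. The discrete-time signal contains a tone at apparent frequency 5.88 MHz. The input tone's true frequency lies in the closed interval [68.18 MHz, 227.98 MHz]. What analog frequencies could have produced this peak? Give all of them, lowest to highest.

Frequencies that alias to 5.88 MHz are k·fs ± 5.88 MHz for integer k ≥ 0.
k=0: 5.88 MHz.
k=1: 53.04 MHz, 64.8 MHz.
k=2: 111.96 MHz, 123.72 MHz.
k=3: 170.88 MHz, 182.64 MHz.
k=4: 229.8 MHz, 241.56 MHz.
Within [68.18 MHz, 227.98 MHz]: 111.96 MHz, 123.72 MHz, 170.88 MHz, 182.64 MHz.

111.96 MHz, 123.72 MHz, 170.88 MHz, 182.64 MHz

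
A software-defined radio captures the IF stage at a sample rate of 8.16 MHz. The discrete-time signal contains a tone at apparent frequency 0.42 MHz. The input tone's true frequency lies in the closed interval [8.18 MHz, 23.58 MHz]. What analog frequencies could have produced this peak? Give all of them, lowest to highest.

8.58 MHz, 15.9 MHz, 16.74 MHz

Frequencies that alias to 0.42 MHz are k·fs ± 0.42 MHz for integer k ≥ 0.
k=0: 0.42 MHz.
k=1: 7.74 MHz, 8.58 MHz.
k=2: 15.9 MHz, 16.74 MHz.
k=3: 24.06 MHz, 24.9 MHz.
Within [8.18 MHz, 23.58 MHz]: 8.58 MHz, 15.9 MHz, 16.74 MHz.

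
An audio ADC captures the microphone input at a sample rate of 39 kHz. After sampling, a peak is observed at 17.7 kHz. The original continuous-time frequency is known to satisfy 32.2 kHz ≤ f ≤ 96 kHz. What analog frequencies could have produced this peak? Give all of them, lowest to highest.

56.7 kHz, 60.3 kHz, 95.7 kHz

Frequencies that alias to 17.7 kHz are k·fs ± 17.7 kHz for integer k ≥ 0.
k=0: 17.7 kHz.
k=1: 21.3 kHz, 56.7 kHz.
k=2: 60.3 kHz, 95.7 kHz.
k=3: 99.3 kHz, 134.7 kHz.
Within [32.2 kHz, 96 kHz]: 56.7 kHz, 60.3 kHz, 95.7 kHz.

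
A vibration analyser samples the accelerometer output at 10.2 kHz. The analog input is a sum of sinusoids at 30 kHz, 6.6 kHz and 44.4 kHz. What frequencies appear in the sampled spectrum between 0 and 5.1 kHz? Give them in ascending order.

fs/2 = 5.1 kHz.
30 kHz mod fs = 9.6 kHz.
9.6 kHz > fs/2 = 5.1 kHz, folds to fs − 9.6 kHz = 0.6 kHz.
6.6 kHz > fs/2 = 5.1 kHz, folds to fs − 6.6 kHz = 3.6 kHz.
44.4 kHz mod fs = 3.6 kHz.
3.6 kHz ≤ fs/2 = 5.1 kHz, appears at 3.6 kHz.
Distinct values: {0.6 kHz, 3.6 kHz}.

0.6 kHz, 3.6 kHz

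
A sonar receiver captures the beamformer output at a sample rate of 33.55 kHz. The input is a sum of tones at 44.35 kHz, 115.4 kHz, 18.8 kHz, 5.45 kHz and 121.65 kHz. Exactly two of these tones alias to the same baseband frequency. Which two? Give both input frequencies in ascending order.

18.8 kHz, 115.4 kHz

fs/2 = 16.775 kHz.
44.35 kHz mod fs = 10.8 kHz.
10.8 kHz ≤ fs/2 = 16.775 kHz, appears at 10.8 kHz.
115.4 kHz mod fs = 14.75 kHz.
14.75 kHz ≤ fs/2 = 16.775 kHz, appears at 14.75 kHz.
18.8 kHz > fs/2 = 16.775 kHz, folds to fs − 18.8 kHz = 14.75 kHz.
5.45 kHz ≤ fs/2 = 16.775 kHz, passes unchanged.
121.65 kHz mod fs = 21 kHz.
21 kHz > fs/2 = 16.775 kHz, folds to fs − 21 kHz = 12.55 kHz.
18.8 kHz and 115.4 kHz both map to 14.75 kHz.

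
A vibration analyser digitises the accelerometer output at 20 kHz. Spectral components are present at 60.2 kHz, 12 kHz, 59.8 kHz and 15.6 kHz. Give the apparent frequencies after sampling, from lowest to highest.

fs/2 = 10 kHz.
60.2 kHz mod fs = 0.2 kHz.
0.2 kHz ≤ fs/2 = 10 kHz, appears at 0.2 kHz.
12 kHz > fs/2 = 10 kHz, folds to fs − 12 kHz = 8 kHz.
59.8 kHz mod fs = 19.8 kHz.
19.8 kHz > fs/2 = 10 kHz, folds to fs − 19.8 kHz = 0.2 kHz.
15.6 kHz > fs/2 = 10 kHz, folds to fs − 15.6 kHz = 4.4 kHz.
Distinct values: {0.2 kHz, 4.4 kHz, 8 kHz}.

0.2 kHz, 4.4 kHz, 8 kHz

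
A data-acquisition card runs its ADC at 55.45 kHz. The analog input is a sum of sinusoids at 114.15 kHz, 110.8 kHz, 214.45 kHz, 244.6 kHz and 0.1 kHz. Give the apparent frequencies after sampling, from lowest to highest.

0.1 kHz, 3.25 kHz, 7.35 kHz, 22.8 kHz

fs/2 = 27.725 kHz.
114.15 kHz mod fs = 3.25 kHz.
3.25 kHz ≤ fs/2 = 27.725 kHz, appears at 3.25 kHz.
110.8 kHz mod fs = 55.35 kHz.
55.35 kHz > fs/2 = 27.725 kHz, folds to fs − 55.35 kHz = 0.1 kHz.
214.45 kHz mod fs = 48.1 kHz.
48.1 kHz > fs/2 = 27.725 kHz, folds to fs − 48.1 kHz = 7.35 kHz.
244.6 kHz mod fs = 22.8 kHz.
22.8 kHz ≤ fs/2 = 27.725 kHz, appears at 22.8 kHz.
0.1 kHz ≤ fs/2 = 27.725 kHz, passes unchanged.
Distinct values: {0.1 kHz, 3.25 kHz, 7.35 kHz, 22.8 kHz}.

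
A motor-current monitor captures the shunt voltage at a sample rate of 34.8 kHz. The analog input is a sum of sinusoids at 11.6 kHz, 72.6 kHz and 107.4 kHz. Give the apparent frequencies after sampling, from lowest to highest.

3 kHz, 11.6 kHz

fs/2 = 17.4 kHz.
11.6 kHz ≤ fs/2 = 17.4 kHz, passes unchanged.
72.6 kHz mod fs = 3 kHz.
3 kHz ≤ fs/2 = 17.4 kHz, appears at 3 kHz.
107.4 kHz mod fs = 3 kHz.
3 kHz ≤ fs/2 = 17.4 kHz, appears at 3 kHz.
Distinct values: {3 kHz, 11.6 kHz}.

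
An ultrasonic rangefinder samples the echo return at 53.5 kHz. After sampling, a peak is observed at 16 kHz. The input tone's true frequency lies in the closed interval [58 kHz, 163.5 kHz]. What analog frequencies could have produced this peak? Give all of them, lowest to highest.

69.5 kHz, 91 kHz, 123 kHz, 144.5 kHz

Frequencies that alias to 16 kHz are k·fs ± 16 kHz for integer k ≥ 0.
k=0: 16 kHz.
k=1: 37.5 kHz, 69.5 kHz.
k=2: 91 kHz, 123 kHz.
k=3: 144.5 kHz, 176.5 kHz.
k=4: 198 kHz, 230 kHz.
Within [58 kHz, 163.5 kHz]: 69.5 kHz, 91 kHz, 123 kHz, 144.5 kHz.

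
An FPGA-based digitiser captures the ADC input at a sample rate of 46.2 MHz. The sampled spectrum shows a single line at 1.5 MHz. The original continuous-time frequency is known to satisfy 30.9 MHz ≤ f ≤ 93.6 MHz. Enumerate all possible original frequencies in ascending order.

Frequencies that alias to 1.5 MHz are k·fs ± 1.5 MHz for integer k ≥ 0.
k=0: 1.5 MHz.
k=1: 44.7 MHz, 47.7 MHz.
k=2: 90.9 MHz, 93.9 MHz.
k=3: 137.1 MHz, 140.1 MHz.
Within [30.9 MHz, 93.6 MHz]: 44.7 MHz, 47.7 MHz, 90.9 MHz.

44.7 MHz, 47.7 MHz, 90.9 MHz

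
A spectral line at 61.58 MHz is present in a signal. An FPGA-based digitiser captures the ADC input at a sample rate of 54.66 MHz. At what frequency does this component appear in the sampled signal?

6.92 MHz

61.58 MHz mod fs = 6.92 MHz.
6.92 MHz ≤ fs/2 = 27.33 MHz, appears at 6.92 MHz.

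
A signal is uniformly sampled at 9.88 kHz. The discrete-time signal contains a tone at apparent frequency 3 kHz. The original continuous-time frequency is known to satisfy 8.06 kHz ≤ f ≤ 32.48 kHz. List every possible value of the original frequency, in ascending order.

Frequencies that alias to 3 kHz are k·fs ± 3 kHz for integer k ≥ 0.
k=0: 3 kHz.
k=1: 6.88 kHz, 12.88 kHz.
k=2: 16.76 kHz, 22.76 kHz.
k=3: 26.64 kHz, 32.64 kHz.
k=4: 36.52 kHz, 42.52 kHz.
Within [8.06 kHz, 32.48 kHz]: 12.88 kHz, 16.76 kHz, 22.76 kHz, 26.64 kHz.

12.88 kHz, 16.76 kHz, 22.76 kHz, 26.64 kHz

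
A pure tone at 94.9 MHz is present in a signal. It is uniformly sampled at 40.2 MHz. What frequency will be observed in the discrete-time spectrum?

94.9 MHz mod fs = 14.5 MHz.
14.5 MHz ≤ fs/2 = 20.1 MHz, appears at 14.5 MHz.

14.5 MHz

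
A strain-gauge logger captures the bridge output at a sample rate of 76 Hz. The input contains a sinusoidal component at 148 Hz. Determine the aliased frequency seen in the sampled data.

4 Hz

148 Hz mod fs = 72 Hz.
72 Hz > fs/2 = 38 Hz, folds to fs − 72 Hz = 4 Hz.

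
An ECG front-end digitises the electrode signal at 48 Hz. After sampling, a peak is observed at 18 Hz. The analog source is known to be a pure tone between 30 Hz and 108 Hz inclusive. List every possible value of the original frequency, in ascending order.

30 Hz, 66 Hz, 78 Hz

Frequencies that alias to 18 Hz are k·fs ± 18 Hz for integer k ≥ 0.
k=0: 18 Hz.
k=1: 30 Hz, 66 Hz.
k=2: 78 Hz, 114 Hz.
k=3: 126 Hz, 162 Hz.
Within [30 Hz, 108 Hz]: 30 Hz, 66 Hz, 78 Hz.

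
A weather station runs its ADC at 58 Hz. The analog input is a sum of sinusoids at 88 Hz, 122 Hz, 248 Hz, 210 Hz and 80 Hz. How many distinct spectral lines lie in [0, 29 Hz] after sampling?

4

fs/2 = 29 Hz.
88 Hz mod fs = 30 Hz.
30 Hz > fs/2 = 29 Hz, folds to fs − 30 Hz = 28 Hz.
122 Hz mod fs = 6 Hz.
6 Hz ≤ fs/2 = 29 Hz, appears at 6 Hz.
248 Hz mod fs = 16 Hz.
16 Hz ≤ fs/2 = 29 Hz, appears at 16 Hz.
210 Hz mod fs = 36 Hz.
36 Hz > fs/2 = 29 Hz, folds to fs − 36 Hz = 22 Hz.
80 Hz mod fs = 22 Hz.
22 Hz ≤ fs/2 = 29 Hz, appears at 22 Hz.
Distinct values: {6 Hz, 16 Hz, 22 Hz, 28 Hz} → 4.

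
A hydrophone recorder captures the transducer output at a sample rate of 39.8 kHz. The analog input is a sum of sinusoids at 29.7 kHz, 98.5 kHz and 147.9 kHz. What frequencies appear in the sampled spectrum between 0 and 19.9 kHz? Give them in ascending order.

fs/2 = 19.9 kHz.
29.7 kHz > fs/2 = 19.9 kHz, folds to fs − 29.7 kHz = 10.1 kHz.
98.5 kHz mod fs = 18.9 kHz.
18.9 kHz ≤ fs/2 = 19.9 kHz, appears at 18.9 kHz.
147.9 kHz mod fs = 28.5 kHz.
28.5 kHz > fs/2 = 19.9 kHz, folds to fs − 28.5 kHz = 11.3 kHz.
Distinct values: {10.1 kHz, 11.3 kHz, 18.9 kHz}.

10.1 kHz, 11.3 kHz, 18.9 kHz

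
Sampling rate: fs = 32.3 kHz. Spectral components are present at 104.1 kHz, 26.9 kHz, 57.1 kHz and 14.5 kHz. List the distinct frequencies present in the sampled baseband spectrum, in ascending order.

5.4 kHz, 7.2 kHz, 7.5 kHz, 14.5 kHz

fs/2 = 16.15 kHz.
104.1 kHz mod fs = 7.2 kHz.
7.2 kHz ≤ fs/2 = 16.15 kHz, appears at 7.2 kHz.
26.9 kHz > fs/2 = 16.15 kHz, folds to fs − 26.9 kHz = 5.4 kHz.
57.1 kHz mod fs = 24.8 kHz.
24.8 kHz > fs/2 = 16.15 kHz, folds to fs − 24.8 kHz = 7.5 kHz.
14.5 kHz ≤ fs/2 = 16.15 kHz, passes unchanged.
Distinct values: {5.4 kHz, 7.2 kHz, 7.5 kHz, 14.5 kHz}.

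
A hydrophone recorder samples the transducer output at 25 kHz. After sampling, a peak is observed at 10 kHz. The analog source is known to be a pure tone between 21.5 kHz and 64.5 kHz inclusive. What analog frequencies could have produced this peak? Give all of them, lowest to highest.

35 kHz, 40 kHz, 60 kHz

Frequencies that alias to 10 kHz are k·fs ± 10 kHz for integer k ≥ 0.
k=0: 10 kHz.
k=1: 15 kHz, 35 kHz.
k=2: 40 kHz, 60 kHz.
k=3: 65 kHz, 85 kHz.
Within [21.5 kHz, 64.5 kHz]: 35 kHz, 40 kHz, 60 kHz.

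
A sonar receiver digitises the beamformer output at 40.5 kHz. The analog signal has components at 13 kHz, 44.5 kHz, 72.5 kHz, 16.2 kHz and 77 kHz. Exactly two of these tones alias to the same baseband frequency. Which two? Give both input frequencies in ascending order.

fs/2 = 20.25 kHz.
13 kHz ≤ fs/2 = 20.25 kHz, passes unchanged.
44.5 kHz mod fs = 4 kHz.
4 kHz ≤ fs/2 = 20.25 kHz, appears at 4 kHz.
72.5 kHz mod fs = 32 kHz.
32 kHz > fs/2 = 20.25 kHz, folds to fs − 32 kHz = 8.5 kHz.
16.2 kHz ≤ fs/2 = 20.25 kHz, passes unchanged.
77 kHz mod fs = 36.5 kHz.
36.5 kHz > fs/2 = 20.25 kHz, folds to fs − 36.5 kHz = 4 kHz.
44.5 kHz and 77 kHz both map to 4 kHz.

44.5 kHz, 77 kHz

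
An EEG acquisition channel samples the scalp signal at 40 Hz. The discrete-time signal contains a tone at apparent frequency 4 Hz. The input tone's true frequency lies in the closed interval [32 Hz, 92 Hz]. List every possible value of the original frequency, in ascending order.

36 Hz, 44 Hz, 76 Hz, 84 Hz

Frequencies that alias to 4 Hz are k·fs ± 4 Hz for integer k ≥ 0.
k=0: 4 Hz.
k=1: 36 Hz, 44 Hz.
k=2: 76 Hz, 84 Hz.
k=3: 116 Hz, 124 Hz.
Within [32 Hz, 92 Hz]: 36 Hz, 44 Hz, 76 Hz, 84 Hz.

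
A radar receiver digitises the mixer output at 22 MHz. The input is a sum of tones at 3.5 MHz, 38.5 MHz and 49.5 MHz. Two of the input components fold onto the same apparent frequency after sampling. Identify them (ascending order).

fs/2 = 11 MHz.
3.5 MHz ≤ fs/2 = 11 MHz, passes unchanged.
38.5 MHz mod fs = 16.5 MHz.
16.5 MHz > fs/2 = 11 MHz, folds to fs − 16.5 MHz = 5.5 MHz.
49.5 MHz mod fs = 5.5 MHz.
5.5 MHz ≤ fs/2 = 11 MHz, appears at 5.5 MHz.
38.5 MHz and 49.5 MHz both map to 5.5 MHz.

38.5 MHz, 49.5 MHz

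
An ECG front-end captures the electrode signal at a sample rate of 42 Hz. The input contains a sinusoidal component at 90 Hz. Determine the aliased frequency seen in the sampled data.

6 Hz

90 Hz mod fs = 6 Hz.
6 Hz ≤ fs/2 = 21 Hz, appears at 6 Hz.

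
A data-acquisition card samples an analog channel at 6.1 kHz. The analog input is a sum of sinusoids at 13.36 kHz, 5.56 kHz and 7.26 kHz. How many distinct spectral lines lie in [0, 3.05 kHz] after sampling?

fs/2 = 3.05 kHz.
13.36 kHz mod fs = 1.16 kHz.
1.16 kHz ≤ fs/2 = 3.05 kHz, appears at 1.16 kHz.
5.56 kHz > fs/2 = 3.05 kHz, folds to fs − 5.56 kHz = 0.54 kHz.
7.26 kHz mod fs = 1.16 kHz.
1.16 kHz ≤ fs/2 = 3.05 kHz, appears at 1.16 kHz.
Distinct values: {0.54 kHz, 1.16 kHz} → 2.

2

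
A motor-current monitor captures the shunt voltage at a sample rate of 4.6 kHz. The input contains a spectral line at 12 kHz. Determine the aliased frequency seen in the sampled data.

1.8 kHz

12 kHz mod fs = 2.8 kHz.
2.8 kHz > fs/2 = 2.3 kHz, folds to fs − 2.8 kHz = 1.8 kHz.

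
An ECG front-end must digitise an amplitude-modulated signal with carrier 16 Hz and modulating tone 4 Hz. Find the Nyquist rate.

AM sidebands sit at fc ± fm = 12 Hz and 20 Hz.
Highest-frequency component: 20 Hz.
Nyquist rate = 2 × 20 Hz = 40 Hz.

40 Hz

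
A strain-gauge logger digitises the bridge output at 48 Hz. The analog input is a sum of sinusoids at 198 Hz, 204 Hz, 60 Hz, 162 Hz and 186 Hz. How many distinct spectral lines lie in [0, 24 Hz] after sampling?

fs/2 = 24 Hz.
198 Hz mod fs = 6 Hz.
6 Hz ≤ fs/2 = 24 Hz, appears at 6 Hz.
204 Hz mod fs = 12 Hz.
12 Hz ≤ fs/2 = 24 Hz, appears at 12 Hz.
60 Hz mod fs = 12 Hz.
12 Hz ≤ fs/2 = 24 Hz, appears at 12 Hz.
162 Hz mod fs = 18 Hz.
18 Hz ≤ fs/2 = 24 Hz, appears at 18 Hz.
186 Hz mod fs = 42 Hz.
42 Hz > fs/2 = 24 Hz, folds to fs − 42 Hz = 6 Hz.
Distinct values: {6 Hz, 12 Hz, 18 Hz} → 3.

3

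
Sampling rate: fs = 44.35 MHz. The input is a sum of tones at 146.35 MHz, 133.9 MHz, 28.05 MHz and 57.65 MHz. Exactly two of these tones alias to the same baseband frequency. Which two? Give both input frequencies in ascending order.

fs/2 = 22.175 MHz.
146.35 MHz mod fs = 13.3 MHz.
13.3 MHz ≤ fs/2 = 22.175 MHz, appears at 13.3 MHz.
133.9 MHz mod fs = 0.85 MHz.
0.85 MHz ≤ fs/2 = 22.175 MHz, appears at 0.85 MHz.
28.05 MHz > fs/2 = 22.175 MHz, folds to fs − 28.05 MHz = 16.3 MHz.
57.65 MHz mod fs = 13.3 MHz.
13.3 MHz ≤ fs/2 = 22.175 MHz, appears at 13.3 MHz.
57.65 MHz and 146.35 MHz both map to 13.3 MHz.

57.65 MHz, 146.35 MHz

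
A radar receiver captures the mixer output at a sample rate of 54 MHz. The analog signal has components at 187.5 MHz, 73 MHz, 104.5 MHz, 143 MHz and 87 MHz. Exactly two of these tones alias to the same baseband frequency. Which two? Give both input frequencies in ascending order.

fs/2 = 27 MHz.
187.5 MHz mod fs = 25.5 MHz.
25.5 MHz ≤ fs/2 = 27 MHz, appears at 25.5 MHz.
73 MHz mod fs = 19 MHz.
19 MHz ≤ fs/2 = 27 MHz, appears at 19 MHz.
104.5 MHz mod fs = 50.5 MHz.
50.5 MHz > fs/2 = 27 MHz, folds to fs − 50.5 MHz = 3.5 MHz.
143 MHz mod fs = 35 MHz.
35 MHz > fs/2 = 27 MHz, folds to fs − 35 MHz = 19 MHz.
87 MHz mod fs = 33 MHz.
33 MHz > fs/2 = 27 MHz, folds to fs − 33 MHz = 21 MHz.
73 MHz and 143 MHz both map to 19 MHz.

73 MHz, 143 MHz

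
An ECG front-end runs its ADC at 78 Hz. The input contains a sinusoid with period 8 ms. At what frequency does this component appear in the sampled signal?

T = 8 ms → f = 1/T = 125 Hz.
125 Hz mod fs = 47 Hz.
47 Hz > fs/2 = 39 Hz, folds to fs − 47 Hz = 31 Hz.

31 Hz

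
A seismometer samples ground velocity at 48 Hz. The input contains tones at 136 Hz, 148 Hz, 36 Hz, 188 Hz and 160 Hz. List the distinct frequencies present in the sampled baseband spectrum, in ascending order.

fs/2 = 24 Hz.
136 Hz mod fs = 40 Hz.
40 Hz > fs/2 = 24 Hz, folds to fs − 40 Hz = 8 Hz.
148 Hz mod fs = 4 Hz.
4 Hz ≤ fs/2 = 24 Hz, appears at 4 Hz.
36 Hz > fs/2 = 24 Hz, folds to fs − 36 Hz = 12 Hz.
188 Hz mod fs = 44 Hz.
44 Hz > fs/2 = 24 Hz, folds to fs − 44 Hz = 4 Hz.
160 Hz mod fs = 16 Hz.
16 Hz ≤ fs/2 = 24 Hz, appears at 16 Hz.
Distinct values: {4 Hz, 8 Hz, 12 Hz, 16 Hz}.

4 Hz, 8 Hz, 12 Hz, 16 Hz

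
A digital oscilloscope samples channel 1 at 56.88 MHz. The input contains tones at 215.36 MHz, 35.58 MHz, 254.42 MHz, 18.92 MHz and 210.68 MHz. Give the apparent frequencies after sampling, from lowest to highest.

12.16 MHz, 16.84 MHz, 18.92 MHz, 21.3 MHz, 26.9 MHz

fs/2 = 28.44 MHz.
215.36 MHz mod fs = 44.72 MHz.
44.72 MHz > fs/2 = 28.44 MHz, folds to fs − 44.72 MHz = 12.16 MHz.
35.58 MHz > fs/2 = 28.44 MHz, folds to fs − 35.58 MHz = 21.3 MHz.
254.42 MHz mod fs = 26.9 MHz.
26.9 MHz ≤ fs/2 = 28.44 MHz, appears at 26.9 MHz.
18.92 MHz ≤ fs/2 = 28.44 MHz, passes unchanged.
210.68 MHz mod fs = 40.04 MHz.
40.04 MHz > fs/2 = 28.44 MHz, folds to fs − 40.04 MHz = 16.84 MHz.
Distinct values: {12.16 MHz, 16.84 MHz, 18.92 MHz, 21.3 MHz, 26.9 MHz}.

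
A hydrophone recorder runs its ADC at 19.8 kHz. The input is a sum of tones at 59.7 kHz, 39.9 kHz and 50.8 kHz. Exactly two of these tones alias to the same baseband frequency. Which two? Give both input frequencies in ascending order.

39.9 kHz, 59.7 kHz

fs/2 = 9.9 kHz.
59.7 kHz mod fs = 0.3 kHz.
0.3 kHz ≤ fs/2 = 9.9 kHz, appears at 0.3 kHz.
39.9 kHz mod fs = 0.3 kHz.
0.3 kHz ≤ fs/2 = 9.9 kHz, appears at 0.3 kHz.
50.8 kHz mod fs = 11.2 kHz.
11.2 kHz > fs/2 = 9.9 kHz, folds to fs − 11.2 kHz = 8.6 kHz.
39.9 kHz and 59.7 kHz both map to 0.3 kHz.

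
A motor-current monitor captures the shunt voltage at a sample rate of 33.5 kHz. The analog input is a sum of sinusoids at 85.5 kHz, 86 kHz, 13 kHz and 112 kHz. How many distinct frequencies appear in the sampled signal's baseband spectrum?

fs/2 = 16.75 kHz.
85.5 kHz mod fs = 18.5 kHz.
18.5 kHz > fs/2 = 16.75 kHz, folds to fs − 18.5 kHz = 15 kHz.
86 kHz mod fs = 19 kHz.
19 kHz > fs/2 = 16.75 kHz, folds to fs − 19 kHz = 14.5 kHz.
13 kHz ≤ fs/2 = 16.75 kHz, passes unchanged.
112 kHz mod fs = 11.5 kHz.
11.5 kHz ≤ fs/2 = 16.75 kHz, appears at 11.5 kHz.
Distinct values: {11.5 kHz, 13 kHz, 14.5 kHz, 15 kHz} → 4.

4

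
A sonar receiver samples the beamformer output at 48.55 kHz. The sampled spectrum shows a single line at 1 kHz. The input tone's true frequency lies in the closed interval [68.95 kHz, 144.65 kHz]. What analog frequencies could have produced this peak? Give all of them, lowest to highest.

Frequencies that alias to 1 kHz are k·fs ± 1 kHz for integer k ≥ 0.
k=0: 1 kHz.
k=1: 47.55 kHz, 49.55 kHz.
k=2: 96.1 kHz, 98.1 kHz.
k=3: 144.65 kHz, 146.65 kHz.
k=4: 193.2 kHz, 195.2 kHz.
Within [68.95 kHz, 144.65 kHz]: 96.1 kHz, 98.1 kHz, 144.65 kHz.

96.1 kHz, 98.1 kHz, 144.65 kHz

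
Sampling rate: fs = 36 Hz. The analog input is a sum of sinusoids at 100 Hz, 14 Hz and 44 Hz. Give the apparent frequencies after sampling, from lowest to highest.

8 Hz, 14 Hz

fs/2 = 18 Hz.
100 Hz mod fs = 28 Hz.
28 Hz > fs/2 = 18 Hz, folds to fs − 28 Hz = 8 Hz.
14 Hz ≤ fs/2 = 18 Hz, passes unchanged.
44 Hz mod fs = 8 Hz.
8 Hz ≤ fs/2 = 18 Hz, appears at 8 Hz.
Distinct values: {8 Hz, 14 Hz}.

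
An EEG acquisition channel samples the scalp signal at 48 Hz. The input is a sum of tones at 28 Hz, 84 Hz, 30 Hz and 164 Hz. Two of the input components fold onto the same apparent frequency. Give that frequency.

fs/2 = 24 Hz.
28 Hz > fs/2 = 24 Hz, folds to fs − 28 Hz = 20 Hz.
84 Hz mod fs = 36 Hz.
36 Hz > fs/2 = 24 Hz, folds to fs − 36 Hz = 12 Hz.
30 Hz > fs/2 = 24 Hz, folds to fs − 30 Hz = 18 Hz.
164 Hz mod fs = 20 Hz.
20 Hz ≤ fs/2 = 24 Hz, appears at 20 Hz.
28 Hz and 164 Hz both map to 20 Hz.

20 Hz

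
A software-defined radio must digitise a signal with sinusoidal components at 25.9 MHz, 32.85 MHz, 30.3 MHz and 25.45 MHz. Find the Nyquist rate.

65.7 MHz

Highest-frequency component: 32.85 MHz.
Nyquist rate = 2 × 32.85 MHz = 65.7 MHz.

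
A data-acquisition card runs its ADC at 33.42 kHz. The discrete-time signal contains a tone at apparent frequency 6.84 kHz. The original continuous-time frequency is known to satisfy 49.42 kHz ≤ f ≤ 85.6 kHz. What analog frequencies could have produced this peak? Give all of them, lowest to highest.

60 kHz, 73.68 kHz

Frequencies that alias to 6.84 kHz are k·fs ± 6.84 kHz for integer k ≥ 0.
k=0: 6.84 kHz.
k=1: 26.58 kHz, 40.26 kHz.
k=2: 60 kHz, 73.68 kHz.
k=3: 93.42 kHz, 107.1 kHz.
Within [49.42 kHz, 85.6 kHz]: 60 kHz, 73.68 kHz.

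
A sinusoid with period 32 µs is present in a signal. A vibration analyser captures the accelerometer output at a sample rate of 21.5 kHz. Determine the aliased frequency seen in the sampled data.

T = 32 µs → f = 1/T = 31.25 kHz.
31.25 kHz mod fs = 9.75 kHz.
9.75 kHz ≤ fs/2 = 10.75 kHz, appears at 9.75 kHz.

9.75 kHz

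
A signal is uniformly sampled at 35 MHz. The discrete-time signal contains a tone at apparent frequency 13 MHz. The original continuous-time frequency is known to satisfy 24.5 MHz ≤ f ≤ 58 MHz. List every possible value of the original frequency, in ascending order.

48 MHz, 57 MHz

Frequencies that alias to 13 MHz are k·fs ± 13 MHz for integer k ≥ 0.
k=0: 13 MHz.
k=1: 22 MHz, 48 MHz.
k=2: 57 MHz, 83 MHz.
k=3: 92 MHz, 118 MHz.
Within [24.5 MHz, 58 MHz]: 48 MHz, 57 MHz.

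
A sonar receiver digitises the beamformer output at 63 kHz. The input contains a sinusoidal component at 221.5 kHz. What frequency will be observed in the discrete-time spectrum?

221.5 kHz mod fs = 32.5 kHz.
32.5 kHz > fs/2 = 31.5 kHz, folds to fs − 32.5 kHz = 30.5 kHz.

30.5 kHz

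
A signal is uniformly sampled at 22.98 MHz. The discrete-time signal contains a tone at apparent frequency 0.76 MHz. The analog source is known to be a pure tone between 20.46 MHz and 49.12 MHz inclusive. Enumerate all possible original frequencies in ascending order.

Frequencies that alias to 0.76 MHz are k·fs ± 0.76 MHz for integer k ≥ 0.
k=0: 0.76 MHz.
k=1: 22.22 MHz, 23.74 MHz.
k=2: 45.2 MHz, 46.72 MHz.
k=3: 68.18 MHz, 69.7 MHz.
Within [20.46 MHz, 49.12 MHz]: 22.22 MHz, 23.74 MHz, 45.2 MHz, 46.72 MHz.

22.22 MHz, 23.74 MHz, 45.2 MHz, 46.72 MHz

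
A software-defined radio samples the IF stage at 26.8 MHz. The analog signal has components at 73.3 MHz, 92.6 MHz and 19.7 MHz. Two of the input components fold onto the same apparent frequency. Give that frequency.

7.1 MHz

fs/2 = 13.4 MHz.
73.3 MHz mod fs = 19.7 MHz.
19.7 MHz > fs/2 = 13.4 MHz, folds to fs − 19.7 MHz = 7.1 MHz.
92.6 MHz mod fs = 12.2 MHz.
12.2 MHz ≤ fs/2 = 13.4 MHz, appears at 12.2 MHz.
19.7 MHz > fs/2 = 13.4 MHz, folds to fs − 19.7 MHz = 7.1 MHz.
19.7 MHz and 73.3 MHz both map to 7.1 MHz.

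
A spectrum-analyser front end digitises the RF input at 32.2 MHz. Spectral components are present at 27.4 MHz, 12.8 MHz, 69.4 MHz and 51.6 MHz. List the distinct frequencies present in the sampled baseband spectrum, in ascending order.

fs/2 = 16.1 MHz.
27.4 MHz > fs/2 = 16.1 MHz, folds to fs − 27.4 MHz = 4.8 MHz.
12.8 MHz ≤ fs/2 = 16.1 MHz, passes unchanged.
69.4 MHz mod fs = 5 MHz.
5 MHz ≤ fs/2 = 16.1 MHz, appears at 5 MHz.
51.6 MHz mod fs = 19.4 MHz.
19.4 MHz > fs/2 = 16.1 MHz, folds to fs − 19.4 MHz = 12.8 MHz.
Distinct values: {4.8 MHz, 5 MHz, 12.8 MHz}.

4.8 MHz, 5 MHz, 12.8 MHz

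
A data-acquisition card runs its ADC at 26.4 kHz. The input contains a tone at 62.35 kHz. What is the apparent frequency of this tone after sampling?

9.55 kHz

62.35 kHz mod fs = 9.55 kHz.
9.55 kHz ≤ fs/2 = 13.2 kHz, appears at 9.55 kHz.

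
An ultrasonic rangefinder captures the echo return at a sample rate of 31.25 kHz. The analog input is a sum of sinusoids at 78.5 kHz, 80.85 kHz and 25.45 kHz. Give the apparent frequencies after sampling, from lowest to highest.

5.8 kHz, 12.9 kHz, 15.25 kHz

fs/2 = 15.625 kHz.
78.5 kHz mod fs = 16 kHz.
16 kHz > fs/2 = 15.625 kHz, folds to fs − 16 kHz = 15.25 kHz.
80.85 kHz mod fs = 18.35 kHz.
18.35 kHz > fs/2 = 15.625 kHz, folds to fs − 18.35 kHz = 12.9 kHz.
25.45 kHz > fs/2 = 15.625 kHz, folds to fs − 25.45 kHz = 5.8 kHz.
Distinct values: {5.8 kHz, 12.9 kHz, 15.25 kHz}.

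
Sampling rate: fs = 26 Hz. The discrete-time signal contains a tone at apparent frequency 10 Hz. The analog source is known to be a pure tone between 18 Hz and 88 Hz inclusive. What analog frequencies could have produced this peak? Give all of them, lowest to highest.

Frequencies that alias to 10 Hz are k·fs ± 10 Hz for integer k ≥ 0.
k=0: 10 Hz.
k=1: 16 Hz, 36 Hz.
k=2: 42 Hz, 62 Hz.
k=3: 68 Hz, 88 Hz.
k=4: 94 Hz, 114 Hz.
Within [18 Hz, 88 Hz]: 36 Hz, 42 Hz, 62 Hz, 68 Hz, 88 Hz.

36 Hz, 42 Hz, 62 Hz, 68 Hz, 88 Hz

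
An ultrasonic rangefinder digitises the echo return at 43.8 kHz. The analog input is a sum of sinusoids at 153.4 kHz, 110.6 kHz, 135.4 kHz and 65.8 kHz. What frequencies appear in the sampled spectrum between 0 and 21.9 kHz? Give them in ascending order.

fs/2 = 21.9 kHz.
153.4 kHz mod fs = 22 kHz.
22 kHz > fs/2 = 21.9 kHz, folds to fs − 22 kHz = 21.8 kHz.
110.6 kHz mod fs = 23 kHz.
23 kHz > fs/2 = 21.9 kHz, folds to fs − 23 kHz = 20.8 kHz.
135.4 kHz mod fs = 4 kHz.
4 kHz ≤ fs/2 = 21.9 kHz, appears at 4 kHz.
65.8 kHz mod fs = 22 kHz.
22 kHz > fs/2 = 21.9 kHz, folds to fs − 22 kHz = 21.8 kHz.
Distinct values: {4 kHz, 20.8 kHz, 21.8 kHz}.

4 kHz, 20.8 kHz, 21.8 kHz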